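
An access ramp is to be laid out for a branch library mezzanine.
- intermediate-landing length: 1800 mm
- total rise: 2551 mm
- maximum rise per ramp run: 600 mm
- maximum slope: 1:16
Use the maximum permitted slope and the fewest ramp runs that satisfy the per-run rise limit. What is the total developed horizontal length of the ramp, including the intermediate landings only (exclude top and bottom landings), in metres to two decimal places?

48.02 m

2551 / 600 = 4.25, so 5 ramp runs are needed. That means 4 intermediate landings.
Horizontal run for 2551 mm of rise at 1:16 is 2551 × 16 = 40816 mm.
Intermediate landings: 4 × 1800 = 7200 mm.
Developed length = 40816 + 7200 = 48016 mm.
= 48.02 m.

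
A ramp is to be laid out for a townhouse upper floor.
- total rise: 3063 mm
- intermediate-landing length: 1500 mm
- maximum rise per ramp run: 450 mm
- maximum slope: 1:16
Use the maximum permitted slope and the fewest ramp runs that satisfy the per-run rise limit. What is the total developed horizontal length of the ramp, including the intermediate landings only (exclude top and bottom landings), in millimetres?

3063 / 450 = 6.807 → round up to 7 ramp runs. That means 6 intermediate landings.
Ramp run (horizontal) at 1:16: 3063 × 16 = 49008 mm.
6 intermediate landings contribute 6 × 1500 = 9000 mm.
Total developed length = 49008 + 9000 = 58008 mm.

58008 mm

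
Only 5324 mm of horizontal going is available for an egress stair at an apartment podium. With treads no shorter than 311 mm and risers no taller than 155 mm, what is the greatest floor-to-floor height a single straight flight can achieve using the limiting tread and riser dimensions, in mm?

5324 / 311 = 17.12, so 17 treads fit.
Risers = treads + 1 = 18.
Maximum height = 18 × 155 = 2790 mm.

2790 mm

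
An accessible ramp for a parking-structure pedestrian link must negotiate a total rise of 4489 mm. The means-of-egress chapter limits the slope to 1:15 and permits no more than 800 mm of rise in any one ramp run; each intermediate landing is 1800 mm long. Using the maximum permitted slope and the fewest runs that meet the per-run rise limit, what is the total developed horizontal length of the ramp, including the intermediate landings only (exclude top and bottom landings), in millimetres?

4489 / 800 = 5.611 → round up to 6 ramp runs. That means 5 intermediate landings.
Ramp run (horizontal) at 1:15: 4489 × 15 = 67335 mm.
5 intermediate landings contribute 5 × 1800 = 9000 mm.
Total developed length = 67335 + 9000 = 76335 mm.

76335 mm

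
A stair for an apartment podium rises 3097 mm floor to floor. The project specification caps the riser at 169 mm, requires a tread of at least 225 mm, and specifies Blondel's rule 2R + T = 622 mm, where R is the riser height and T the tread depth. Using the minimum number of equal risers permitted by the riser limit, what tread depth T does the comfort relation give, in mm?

296 mm

3097 / 169 = 18.33, so 19 risers are needed.
Riser R = 3097 / 19 = 163 mm, within the 169 mm limit.
From 2R + T = 622: T = 622 − 326 = 296 mm.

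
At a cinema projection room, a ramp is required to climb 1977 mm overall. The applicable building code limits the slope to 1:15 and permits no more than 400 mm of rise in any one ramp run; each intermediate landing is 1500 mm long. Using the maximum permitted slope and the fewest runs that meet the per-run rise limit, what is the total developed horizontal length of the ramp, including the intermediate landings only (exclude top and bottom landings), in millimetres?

1977 / 400 = 4.94, so 5 ramp runs are needed. That means 4 intermediate landings.
Ramp run (horizontal) at 1:15: 1977 × 15 = 29655 mm.
4 intermediate landings contribute 4 × 1500 = 6000 mm.
Developed length = 29655 + 6000 = 35655 mm.

35655 mm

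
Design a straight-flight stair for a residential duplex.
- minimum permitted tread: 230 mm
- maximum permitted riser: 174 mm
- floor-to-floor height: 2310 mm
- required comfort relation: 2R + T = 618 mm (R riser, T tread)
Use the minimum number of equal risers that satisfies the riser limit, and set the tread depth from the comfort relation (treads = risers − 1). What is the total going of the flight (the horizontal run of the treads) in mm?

3744 mm

⌈2310/174⌉ = 14 risers.
Riser R = 2310 / 14 = 165 mm, within the 174 mm limit.
Tread T = 618 − 2 × 165 = 288 mm (≥ 230 mm).
Going = (14 − 1) × 288 = 3744 mm.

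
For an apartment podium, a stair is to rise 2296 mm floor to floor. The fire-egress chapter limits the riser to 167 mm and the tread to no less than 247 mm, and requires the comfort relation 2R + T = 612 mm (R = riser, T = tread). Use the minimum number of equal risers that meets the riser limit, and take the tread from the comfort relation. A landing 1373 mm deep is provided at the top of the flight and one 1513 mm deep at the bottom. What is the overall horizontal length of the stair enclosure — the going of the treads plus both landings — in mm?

At most 167 each: 2296/167 = 13.75, giving 14 risers.
Each riser is 2296/14 = 164 mm (≤ 167 mm).
From 2R + T = 612: T = 612 − 328 = 284 mm.
14 risers give 13 treads; going = 13 × 284 = 3692 mm.
Add landings: 3692 + 1373 + 1513 = 6578 mm.

6578 mm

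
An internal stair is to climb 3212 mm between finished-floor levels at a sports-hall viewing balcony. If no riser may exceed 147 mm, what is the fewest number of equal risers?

22 risers

3212 / 147 = 21.85, so 22 risers are needed.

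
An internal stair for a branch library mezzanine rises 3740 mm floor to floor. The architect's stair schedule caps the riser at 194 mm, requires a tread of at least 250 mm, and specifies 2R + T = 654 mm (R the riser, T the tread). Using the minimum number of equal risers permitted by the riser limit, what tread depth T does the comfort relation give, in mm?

280 mm

3740 / 194 = 19.28, so 20 risers are needed.
Each riser is 3740/20 = 187 mm (≤ 194 mm).
From 2R + T = 654: T = 654 − 374 = 280 mm.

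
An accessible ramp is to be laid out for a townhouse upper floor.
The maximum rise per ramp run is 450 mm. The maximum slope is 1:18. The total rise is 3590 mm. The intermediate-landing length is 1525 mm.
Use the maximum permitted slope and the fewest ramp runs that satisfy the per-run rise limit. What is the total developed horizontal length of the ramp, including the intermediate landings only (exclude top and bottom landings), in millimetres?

75295 mm

⌈3590/450⌉ = 8 ramp runs. That means 7 intermediate landings.
Ramp run (horizontal) at 1:18: 3590 × 18 = 64620 mm.
Intermediate landings: 7 × 1525 = 10675 mm.
Developed length = 64620 + 10675 = 75295 mm.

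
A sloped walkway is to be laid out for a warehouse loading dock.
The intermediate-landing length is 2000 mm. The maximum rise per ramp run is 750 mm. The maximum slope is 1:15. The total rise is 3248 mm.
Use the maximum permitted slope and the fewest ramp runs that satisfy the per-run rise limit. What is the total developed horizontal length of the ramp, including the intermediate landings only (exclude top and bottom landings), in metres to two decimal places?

3248 / 750 = 4.331 → round up to 5 ramp runs. That means 4 intermediate landings.
Horizontal run for 3248 mm of rise at 1:15 is 3248 × 15 = 48720 mm.
Intermediate landings: 4 × 2000 = 8000 mm.
Developed length = 48720 + 8000 = 56720 mm.
= 56.72 m.

56.72 m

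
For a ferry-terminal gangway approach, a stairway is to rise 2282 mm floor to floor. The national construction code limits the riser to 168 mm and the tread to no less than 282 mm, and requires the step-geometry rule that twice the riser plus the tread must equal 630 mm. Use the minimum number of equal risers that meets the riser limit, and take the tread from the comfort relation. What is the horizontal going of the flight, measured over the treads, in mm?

3952 mm

At most 168 each: 2282/168 = 13.58, giving 14 risers.
R = 2282 ÷ 14 = 163 mm.
From 2R + T = 630: T = 630 − 326 = 304 mm.
14 risers give 13 treads; going = 13 × 304 = 3952 mm.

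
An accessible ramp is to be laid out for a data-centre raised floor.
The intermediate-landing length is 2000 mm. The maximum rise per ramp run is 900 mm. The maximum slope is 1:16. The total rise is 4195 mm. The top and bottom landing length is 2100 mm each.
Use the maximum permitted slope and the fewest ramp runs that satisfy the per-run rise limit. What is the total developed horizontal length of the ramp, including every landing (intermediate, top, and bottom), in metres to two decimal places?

79.32 m

4195 / 900 = 4.66, so 5 ramp runs are needed. That means 4 intermediate landings.
Ramp run (horizontal) at 1:16: 4195 × 16 = 67120 mm.
Intermediate landings: 4 × 2000 = 8000 mm.
Top and bottom landings: 2 × 2100 = 4200 mm.
Total = 67120 + 8000 + 4200 = 79320 mm.
= 79.32 m.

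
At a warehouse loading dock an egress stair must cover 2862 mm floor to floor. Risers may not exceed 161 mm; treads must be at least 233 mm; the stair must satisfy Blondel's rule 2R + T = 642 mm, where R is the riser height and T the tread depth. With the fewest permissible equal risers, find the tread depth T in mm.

⌈2862/161⌉ = 18 risers.
Each riser is 2862/18 = 159 mm (≤ 161 mm).
Tread T = 642 − 2 × 159 = 324 mm (≥ 233 mm).

324 mm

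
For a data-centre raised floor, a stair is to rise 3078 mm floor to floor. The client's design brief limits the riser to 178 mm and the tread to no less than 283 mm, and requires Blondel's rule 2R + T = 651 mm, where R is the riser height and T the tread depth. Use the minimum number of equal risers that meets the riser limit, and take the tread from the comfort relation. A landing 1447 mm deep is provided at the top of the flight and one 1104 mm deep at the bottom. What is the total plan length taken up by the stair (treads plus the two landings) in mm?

7804 mm

3078 / 178 = 17.29, so 18 risers are needed.
Each riser is 3078/18 = 171 mm (≤ 178 mm).
Tread T = 651 − 2 × 171 = 309 mm (≥ 283 mm).
Going = (18 − 1) × 309 = 5253 mm.
Enclosure = 5253 + 1447 + 1104 = 7804 mm.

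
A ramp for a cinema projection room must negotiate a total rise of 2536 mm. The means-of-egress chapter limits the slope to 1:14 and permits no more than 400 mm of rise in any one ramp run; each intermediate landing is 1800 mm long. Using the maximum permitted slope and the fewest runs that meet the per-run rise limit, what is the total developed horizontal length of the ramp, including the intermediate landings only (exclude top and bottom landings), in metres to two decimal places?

2536 / 400 = 6.34, so 7 ramp runs are needed. That means 6 intermediate landings.
Horizontal run for 2536 mm of rise at 1:14 is 2536 × 14 = 35504 mm.
6 intermediate landings contribute 6 × 1800 = 10800 mm.
Developed length = 35504 + 10800 = 46304 mm.
= 46.30 m.

46.30 m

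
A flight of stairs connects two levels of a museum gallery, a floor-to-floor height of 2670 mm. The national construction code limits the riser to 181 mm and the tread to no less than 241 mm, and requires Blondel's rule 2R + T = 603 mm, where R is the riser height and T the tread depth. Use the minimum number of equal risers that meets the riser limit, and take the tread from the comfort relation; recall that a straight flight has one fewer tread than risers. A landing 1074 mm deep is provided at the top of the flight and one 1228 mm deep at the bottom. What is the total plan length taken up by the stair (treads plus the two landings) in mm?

5760 mm

2670 / 181 = 14.751 → round up to 15 risers.
Riser R = 2670 / 15 = 178 mm, within the 181 mm limit.
From 2R + T = 603: T = 603 − 356 = 247 mm.
15 risers give 14 treads; going = 14 × 247 = 3458 mm.
Add landings: 3458 + 1074 + 1228 = 5760 mm.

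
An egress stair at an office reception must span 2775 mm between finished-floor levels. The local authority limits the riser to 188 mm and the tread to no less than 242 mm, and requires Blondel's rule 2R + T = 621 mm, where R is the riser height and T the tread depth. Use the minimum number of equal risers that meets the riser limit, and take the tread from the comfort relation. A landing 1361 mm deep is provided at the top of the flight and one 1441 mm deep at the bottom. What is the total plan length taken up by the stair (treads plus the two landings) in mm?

6316 mm

2775 / 188 = 14.761 → round up to 15 risers.
Riser R = 2775 / 15 = 185 mm, within the 188 mm limit.
Tread T = 621 − 2 × 185 = 251 mm (≥ 242 mm).
Going = (15 − 1) × 251 = 3514 mm.
Enclosure = 3514 + 1361 + 1441 = 6316 mm.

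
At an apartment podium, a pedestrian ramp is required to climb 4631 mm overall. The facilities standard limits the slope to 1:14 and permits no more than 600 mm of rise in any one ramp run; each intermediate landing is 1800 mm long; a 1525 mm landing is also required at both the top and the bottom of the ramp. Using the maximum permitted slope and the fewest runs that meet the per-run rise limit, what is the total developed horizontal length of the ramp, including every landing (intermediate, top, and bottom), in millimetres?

80484 mm

At most 600 each: 4631/600 = 7.72, giving 8 ramp runs. That means 7 intermediate landings.
Ramp run (horizontal) at 1:14: 4631 × 14 = 64834 mm.
7 intermediate landings contribute 7 × 1800 = 12600 mm.
Top and bottom landings: 2 × 1525 = 3050 mm.
Total = 64834 + 12600 + 3050 = 80484 mm.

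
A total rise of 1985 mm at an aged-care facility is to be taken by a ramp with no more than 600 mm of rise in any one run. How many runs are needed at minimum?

⌈1985/600⌉ = 4 ramp runs.

4 runs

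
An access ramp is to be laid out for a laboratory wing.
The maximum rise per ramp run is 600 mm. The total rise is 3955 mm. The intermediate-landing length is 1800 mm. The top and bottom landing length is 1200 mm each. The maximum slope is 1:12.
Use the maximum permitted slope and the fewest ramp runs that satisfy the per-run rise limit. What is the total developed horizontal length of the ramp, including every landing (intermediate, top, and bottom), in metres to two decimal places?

3955 / 600 = 6.592 → round up to 7 ramp runs. That means 6 intermediate landings.
Ramp run (horizontal) at 1:12: 3955 × 12 = 47460 mm.
Intermediate landings: 6 × 1800 = 10800 mm.
Top and bottom landings: 2 × 1200 = 2400 mm.
Total = 47460 + 10800 + 2400 = 60660 mm.
= 60.66 m.

60.66 m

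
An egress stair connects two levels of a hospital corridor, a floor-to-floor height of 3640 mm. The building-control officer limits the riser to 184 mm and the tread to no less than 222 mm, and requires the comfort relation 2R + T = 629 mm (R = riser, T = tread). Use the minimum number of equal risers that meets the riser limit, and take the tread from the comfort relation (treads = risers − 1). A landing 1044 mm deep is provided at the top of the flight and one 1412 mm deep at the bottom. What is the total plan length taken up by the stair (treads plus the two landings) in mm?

⌈3640/184⌉ = 20 risers.
Each riser is 3640/20 = 182 mm (≤ 184 mm).
T = 629 − 2·182 = 265 mm, which satisfies the 222 mm minimum.
Going = (20 − 1) × 265 = 5035 mm.
Enclosure = 5035 + 1044 + 1412 = 7491 mm.

7491 mm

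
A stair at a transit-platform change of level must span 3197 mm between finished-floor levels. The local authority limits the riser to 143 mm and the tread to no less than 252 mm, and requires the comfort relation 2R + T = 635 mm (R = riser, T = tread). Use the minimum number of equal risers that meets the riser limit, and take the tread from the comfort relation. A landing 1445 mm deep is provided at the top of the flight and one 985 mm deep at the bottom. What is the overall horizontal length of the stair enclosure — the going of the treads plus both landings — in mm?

10284 mm

At most 143 each: 3197/143 = 22.36, giving 23 risers.
Each riser is 3197/23 = 139 mm (≤ 143 mm).
Tread T = 635 − 2 × 139 = 357 mm (≥ 252 mm).
Going = (23 − 1) × 357 = 7854 mm.
Add landings: 7854 + 1445 + 985 = 10284 mm.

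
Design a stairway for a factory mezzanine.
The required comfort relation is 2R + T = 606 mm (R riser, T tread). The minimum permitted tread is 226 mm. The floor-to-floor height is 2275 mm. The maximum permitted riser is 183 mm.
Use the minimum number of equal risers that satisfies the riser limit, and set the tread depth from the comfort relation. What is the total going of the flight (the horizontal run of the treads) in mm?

3072 mm

At most 183 each: 2275/183 = 12.43, giving 13 risers.
Riser R = 2275 / 13 = 175 mm, within the 183 mm limit.
Tread T = 606 − 2 × 175 = 256 mm (≥ 226 mm).
Going = (13 − 1) × 256 = 3072 mm.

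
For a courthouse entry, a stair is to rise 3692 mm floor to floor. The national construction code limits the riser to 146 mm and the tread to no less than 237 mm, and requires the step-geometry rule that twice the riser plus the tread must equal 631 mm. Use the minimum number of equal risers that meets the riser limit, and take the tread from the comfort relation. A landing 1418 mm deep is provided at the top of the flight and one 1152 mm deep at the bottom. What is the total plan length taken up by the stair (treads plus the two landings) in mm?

11245 mm

⌈3692/146⌉ = 26 risers.
R = 3692 ÷ 26 = 142 mm.
T = 631 − 2·142 = 347 mm, which satisfies the 237 mm minimum.
26 risers give 25 treads; going = 25 × 347 = 8675 mm.
Enclosure = 8675 + 1418 + 1152 = 11245 mm.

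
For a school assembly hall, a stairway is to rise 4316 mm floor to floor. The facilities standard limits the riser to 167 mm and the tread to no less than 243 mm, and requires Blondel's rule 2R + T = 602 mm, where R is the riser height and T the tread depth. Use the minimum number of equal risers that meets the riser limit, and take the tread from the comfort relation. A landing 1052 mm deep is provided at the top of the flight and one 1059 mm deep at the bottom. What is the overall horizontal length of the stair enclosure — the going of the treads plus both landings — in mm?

8861 mm

4316 / 167 = 25.84, so 26 risers are needed.
R = 4316 ÷ 26 = 166 mm.
T = 602 − 2·166 = 270 mm, which satisfies the 243 mm minimum.
26 risers give 25 treads; going = 25 × 270 = 6750 mm.
Enclosure = 6750 + 1052 + 1059 = 8861 mm.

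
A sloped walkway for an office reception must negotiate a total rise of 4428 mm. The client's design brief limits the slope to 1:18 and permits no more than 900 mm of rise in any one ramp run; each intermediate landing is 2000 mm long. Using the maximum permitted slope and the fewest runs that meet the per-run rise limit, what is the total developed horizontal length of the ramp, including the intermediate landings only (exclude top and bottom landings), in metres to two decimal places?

87.70 m

4428 / 900 = 4.920 → round up to 5 ramp runs. That means 4 intermediate landings.
Ramp run (horizontal) at 1:18: 4428 × 18 = 79704 mm.
Intermediate landings: 4 × 2000 = 8000 mm.
Developed length = 79704 + 8000 = 87704 mm.
= 87.70 m.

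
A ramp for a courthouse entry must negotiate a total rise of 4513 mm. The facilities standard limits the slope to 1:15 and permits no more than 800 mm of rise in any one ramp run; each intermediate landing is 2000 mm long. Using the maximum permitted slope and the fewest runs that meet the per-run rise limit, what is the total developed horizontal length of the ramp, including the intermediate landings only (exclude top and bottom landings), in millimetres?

4513 / 800 = 5.641 → round up to 6 ramp runs. That means 5 intermediate landings.
Horizontal run for 4513 mm of rise at 1:15 is 4513 × 15 = 67695 mm.
Intermediate landings: 5 × 2000 = 10000 mm.
Total developed length = 67695 + 10000 = 77695 mm.

77695 mm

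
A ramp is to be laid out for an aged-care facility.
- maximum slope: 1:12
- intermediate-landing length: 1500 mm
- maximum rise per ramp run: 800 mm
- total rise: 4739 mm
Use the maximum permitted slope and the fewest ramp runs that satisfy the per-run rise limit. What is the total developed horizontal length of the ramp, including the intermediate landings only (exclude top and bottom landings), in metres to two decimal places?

64.37 m

4739 / 800 = 5.92, so 6 ramp runs are needed. That means 5 intermediate landings.
Ramp run (horizontal) at 1:12: 4739 × 12 = 56868 mm.
5 intermediate landings contribute 5 × 1500 = 7500 mm.
Developed length = 56868 + 7500 = 64368 mm.
= 64.37 m.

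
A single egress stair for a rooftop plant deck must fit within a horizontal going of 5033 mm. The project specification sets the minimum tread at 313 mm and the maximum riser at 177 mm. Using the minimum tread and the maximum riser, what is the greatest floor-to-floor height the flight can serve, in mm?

3009 mm

Treads that fit: ⌊5033 / 313⌋ = 16.
Risers = treads + 1 = 17.
Maximum height = 17 × 177 = 3009 mm.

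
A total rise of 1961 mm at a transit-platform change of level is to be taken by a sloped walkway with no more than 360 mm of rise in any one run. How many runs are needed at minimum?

⌈1961/360⌉ = 6 ramp runs.

6 runs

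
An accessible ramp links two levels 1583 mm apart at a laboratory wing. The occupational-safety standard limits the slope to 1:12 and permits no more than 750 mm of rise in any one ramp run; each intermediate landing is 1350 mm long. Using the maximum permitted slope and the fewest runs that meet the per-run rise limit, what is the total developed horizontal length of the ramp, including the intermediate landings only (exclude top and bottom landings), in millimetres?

⌈1583/750⌉ = 3 ramp runs. That means 2 intermediate landings.
Ramp run (horizontal) at 1:12: 1583 × 12 = 18996 mm.
2 intermediate landings contribute 2 × 1350 = 2700 mm.
Developed length = 18996 + 2700 = 21696 mm.

21696 mm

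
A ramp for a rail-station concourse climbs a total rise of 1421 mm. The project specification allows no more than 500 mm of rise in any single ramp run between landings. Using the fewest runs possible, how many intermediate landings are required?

1421 / 500 = 2.84, so 3 ramp runs are needed.
3 runs are separated by 2 intermediate landings.

2 intermediate landings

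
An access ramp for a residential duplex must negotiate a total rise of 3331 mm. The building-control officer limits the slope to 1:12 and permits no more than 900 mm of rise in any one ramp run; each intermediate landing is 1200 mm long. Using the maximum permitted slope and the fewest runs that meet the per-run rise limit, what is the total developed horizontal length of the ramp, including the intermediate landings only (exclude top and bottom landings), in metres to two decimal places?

3331 / 900 = 3.70, so 4 ramp runs are needed. That means 3 intermediate landings.
Horizontal run for 3331 mm of rise at 1:12 is 3331 × 12 = 39972 mm.
3 intermediate landings contribute 3 × 1200 = 3600 mm.
Developed length = 39972 + 3600 = 43572 mm.
= 43.57 m.

43.57 m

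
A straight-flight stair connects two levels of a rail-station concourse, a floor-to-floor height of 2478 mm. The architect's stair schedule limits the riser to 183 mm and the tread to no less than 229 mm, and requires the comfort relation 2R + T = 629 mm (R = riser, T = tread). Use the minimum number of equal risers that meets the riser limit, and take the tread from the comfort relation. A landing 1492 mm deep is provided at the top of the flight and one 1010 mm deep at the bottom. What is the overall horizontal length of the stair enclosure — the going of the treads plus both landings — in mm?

⌈2478/183⌉ = 14 risers.
R = 2478 ÷ 14 = 177 mm.
Tread T = 629 − 2 × 177 = 275 mm (≥ 229 mm).
14 risers give 13 treads; going = 13 × 275 = 3575 mm.
Add landings: 3575 + 1492 + 1010 = 6077 mm.

6077 mm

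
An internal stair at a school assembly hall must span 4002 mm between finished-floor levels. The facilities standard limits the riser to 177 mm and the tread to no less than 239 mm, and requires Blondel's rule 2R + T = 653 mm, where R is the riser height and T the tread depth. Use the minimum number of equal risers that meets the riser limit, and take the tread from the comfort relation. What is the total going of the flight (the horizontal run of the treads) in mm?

6710 mm

At most 177 each: 4002/177 = 22.61, giving 23 risers.
Riser R = 4002 / 23 = 174 mm, within the 177 mm limit.
From 2R + T = 653: T = 653 − 348 = 305 mm.
Treads = 23 − 1 = 22; going = 22 × 305 = 6710 mm.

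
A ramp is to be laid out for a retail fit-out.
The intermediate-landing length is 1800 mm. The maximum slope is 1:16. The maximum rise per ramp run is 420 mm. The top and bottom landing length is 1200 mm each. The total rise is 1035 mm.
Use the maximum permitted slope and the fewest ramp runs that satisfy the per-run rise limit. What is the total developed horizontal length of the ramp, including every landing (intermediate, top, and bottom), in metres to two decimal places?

22.56 m

1035 / 420 = 2.464 → round up to 3 ramp runs. That means 2 intermediate landings.
Horizontal run for 1035 mm of rise at 1:16 is 1035 × 16 = 16560 mm.
Intermediate landings: 2 × 1800 = 3600 mm.
Top and bottom landings: 2 × 1200 = 2400 mm.
Total = 16560 + 3600 + 2400 = 22560 mm.
= 22.56 m.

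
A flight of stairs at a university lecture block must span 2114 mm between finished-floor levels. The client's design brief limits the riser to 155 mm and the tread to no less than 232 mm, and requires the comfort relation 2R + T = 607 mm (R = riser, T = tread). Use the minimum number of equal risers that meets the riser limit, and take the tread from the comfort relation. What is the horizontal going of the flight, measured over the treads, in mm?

3965 mm

2114 / 155 = 13.639 → round up to 14 risers.
R = 2114 ÷ 14 = 151 mm.
From 2R + T = 607: T = 607 − 302 = 305 mm.
Treads = 14 − 1 = 13; going = 13 × 305 = 3965 mm.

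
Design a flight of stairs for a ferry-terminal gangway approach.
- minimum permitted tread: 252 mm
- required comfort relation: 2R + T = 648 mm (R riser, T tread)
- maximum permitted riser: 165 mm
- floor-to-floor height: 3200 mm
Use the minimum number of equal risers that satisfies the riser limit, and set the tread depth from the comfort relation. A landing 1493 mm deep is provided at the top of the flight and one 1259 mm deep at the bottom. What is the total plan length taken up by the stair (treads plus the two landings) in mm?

⌈3200/165⌉ = 20 risers.
R = 3200 ÷ 20 = 160 mm.
Tread T = 648 − 2 × 160 = 328 mm (≥ 252 mm).
20 risers give 19 treads; going = 19 × 328 = 6232 mm.
Add landings: 6232 + 1493 + 1259 = 8984 mm.

8984 mm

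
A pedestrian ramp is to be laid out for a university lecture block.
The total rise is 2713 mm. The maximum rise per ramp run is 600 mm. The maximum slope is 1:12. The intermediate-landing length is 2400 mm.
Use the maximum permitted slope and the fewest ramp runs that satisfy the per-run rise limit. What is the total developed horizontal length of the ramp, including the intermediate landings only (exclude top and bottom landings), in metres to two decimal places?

42.16 m

2713 / 600 = 4.522 → round up to 5 ramp runs. That means 4 intermediate landings.
Horizontal run for 2713 mm of rise at 1:12 is 2713 × 12 = 32556 mm.
Intermediate landings: 4 × 2400 = 9600 mm.
Developed length = 32556 + 9600 = 42156 mm.
= 42.16 m.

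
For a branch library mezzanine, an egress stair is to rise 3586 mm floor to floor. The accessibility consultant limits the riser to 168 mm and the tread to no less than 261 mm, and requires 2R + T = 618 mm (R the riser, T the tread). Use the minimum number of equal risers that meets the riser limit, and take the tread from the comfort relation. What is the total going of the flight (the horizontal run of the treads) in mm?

At most 168 each: 3586/168 = 21.35, giving 22 risers.
Each riser is 3586/22 = 163 mm (≤ 168 mm).
From 2R + T = 618: T = 618 − 326 = 292 mm.
22 risers give 21 treads; going = 21 × 292 = 6132 mm.

6132 mm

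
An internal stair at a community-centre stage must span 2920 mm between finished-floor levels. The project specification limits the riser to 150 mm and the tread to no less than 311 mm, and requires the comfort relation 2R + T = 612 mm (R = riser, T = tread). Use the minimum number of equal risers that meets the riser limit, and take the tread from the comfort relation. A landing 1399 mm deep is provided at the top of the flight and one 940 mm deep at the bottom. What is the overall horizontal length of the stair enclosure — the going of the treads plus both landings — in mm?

2920 / 150 = 19.467 → round up to 20 risers.
Each riser is 2920/20 = 146 mm (≤ 150 mm).
T = 612 − 2·146 = 320 mm, which satisfies the 311 mm minimum.
Going = (20 − 1) × 320 = 6080 mm.
Enclosure = 6080 + 1399 + 940 = 8419 mm.

8419 mm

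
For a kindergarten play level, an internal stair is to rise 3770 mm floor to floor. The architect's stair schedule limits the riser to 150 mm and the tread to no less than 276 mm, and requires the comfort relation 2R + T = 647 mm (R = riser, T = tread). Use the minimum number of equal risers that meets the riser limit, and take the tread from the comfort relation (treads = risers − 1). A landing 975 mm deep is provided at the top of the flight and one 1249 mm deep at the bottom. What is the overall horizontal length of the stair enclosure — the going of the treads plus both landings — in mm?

⌈3770/150⌉ = 26 risers.
R = 3770 ÷ 26 = 145 mm.
From 2R + T = 647: T = 647 − 290 = 357 mm.
26 risers give 25 treads; going = 25 × 357 = 8925 mm.
Enclosure = 8925 + 975 + 1249 = 11149 mm.

11149 mm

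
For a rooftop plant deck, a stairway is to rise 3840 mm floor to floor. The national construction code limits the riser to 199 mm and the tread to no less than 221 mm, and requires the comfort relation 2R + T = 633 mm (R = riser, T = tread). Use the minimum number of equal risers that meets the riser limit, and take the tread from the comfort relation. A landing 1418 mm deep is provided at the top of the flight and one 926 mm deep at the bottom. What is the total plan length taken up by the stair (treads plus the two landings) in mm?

3840 / 199 = 19.30, so 20 risers are needed.
Riser R = 3840 / 20 = 192 mm, within the 199 mm limit.
From 2R + T = 633: T = 633 − 384 = 249 mm.
Going = (20 − 1) × 249 = 4731 mm.
Add landings: 4731 + 1418 + 926 = 7075 mm.

7075 mm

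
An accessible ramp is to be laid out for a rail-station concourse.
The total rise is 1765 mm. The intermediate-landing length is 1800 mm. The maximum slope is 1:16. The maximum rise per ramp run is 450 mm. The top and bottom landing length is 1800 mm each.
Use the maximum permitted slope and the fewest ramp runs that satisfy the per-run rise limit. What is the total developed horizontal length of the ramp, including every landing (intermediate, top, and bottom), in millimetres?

37240 mm

1765 / 450 = 3.922 → round up to 4 ramp runs. That means 3 intermediate landings.
Ramp run (horizontal) at 1:16: 1765 × 16 = 28240 mm.
Intermediate landings: 3 × 1800 = 5400 mm.
Top and bottom landings: 2 × 1800 = 3600 mm.
Total = 28240 + 5400 + 3600 = 37240 mm.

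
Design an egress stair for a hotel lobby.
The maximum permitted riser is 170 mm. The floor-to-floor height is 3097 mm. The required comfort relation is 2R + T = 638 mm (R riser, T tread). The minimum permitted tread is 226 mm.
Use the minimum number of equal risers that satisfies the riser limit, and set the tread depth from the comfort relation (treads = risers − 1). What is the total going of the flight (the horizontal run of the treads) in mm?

3097 / 170 = 18.22, so 19 risers are needed.
R = 3097 ÷ 19 = 163 mm.
From 2R + T = 638: T = 638 − 326 = 312 mm.
Treads = 19 − 1 = 18; going = 18 × 312 = 5616 mm.

5616 mm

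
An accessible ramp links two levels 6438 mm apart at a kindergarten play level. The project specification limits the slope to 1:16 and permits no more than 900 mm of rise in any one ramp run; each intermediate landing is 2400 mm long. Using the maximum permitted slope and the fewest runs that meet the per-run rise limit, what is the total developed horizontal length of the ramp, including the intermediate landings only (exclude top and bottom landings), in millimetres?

119808 mm

⌈6438/900⌉ = 8 ramp runs. That means 7 intermediate landings.
Horizontal run for 6438 mm of rise at 1:16 is 6438 × 16 = 103008 mm.
Intermediate landings: 7 × 2400 = 16800 mm.
Total developed length = 103008 + 16800 = 119808 mm.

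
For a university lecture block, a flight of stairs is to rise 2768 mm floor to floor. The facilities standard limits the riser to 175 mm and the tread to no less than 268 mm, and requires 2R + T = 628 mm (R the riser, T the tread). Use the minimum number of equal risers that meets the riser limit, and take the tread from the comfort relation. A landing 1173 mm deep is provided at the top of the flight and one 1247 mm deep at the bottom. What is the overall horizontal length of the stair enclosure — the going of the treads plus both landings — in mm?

2768 / 175 = 15.817 → round up to 16 risers.
Riser R = 2768 / 16 = 173 mm, within the 175 mm limit.
From 2R + T = 628: T = 628 − 346 = 282 mm.
Going = (16 − 1) × 282 = 4230 mm.
Enclosure = 4230 + 1173 + 1247 = 6650 mm.

6650 mm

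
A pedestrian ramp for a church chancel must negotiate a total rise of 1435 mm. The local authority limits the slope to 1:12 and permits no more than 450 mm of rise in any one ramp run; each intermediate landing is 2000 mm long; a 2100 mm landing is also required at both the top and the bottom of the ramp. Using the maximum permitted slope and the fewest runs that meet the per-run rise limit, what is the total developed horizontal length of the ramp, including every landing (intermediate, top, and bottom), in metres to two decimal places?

27.42 m

⌈1435/450⌉ = 4 ramp runs. That means 3 intermediate landings.
Horizontal run for 1435 mm of rise at 1:12 is 1435 × 12 = 17220 mm.
3 intermediate landings contribute 3 × 2000 = 6000 mm.
Top and bottom landings: 2 × 2100 = 4200 mm.
Total = 17220 + 6000 + 4200 = 27420 mm.
= 27.42 m.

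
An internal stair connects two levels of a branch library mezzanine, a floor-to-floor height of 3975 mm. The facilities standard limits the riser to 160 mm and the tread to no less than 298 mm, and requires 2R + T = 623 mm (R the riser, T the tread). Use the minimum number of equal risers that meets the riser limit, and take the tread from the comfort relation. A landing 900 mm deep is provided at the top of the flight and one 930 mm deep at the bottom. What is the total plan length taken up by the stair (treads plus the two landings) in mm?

9150 mm

3975 / 160 = 24.84, so 25 risers are needed.
Each riser is 3975/25 = 159 mm (≤ 160 mm).
Tread T = 623 − 2 × 159 = 305 mm (≥ 298 mm).
Going = (25 − 1) × 305 = 7320 mm.
Add landings: 7320 + 900 + 930 = 9150 mm.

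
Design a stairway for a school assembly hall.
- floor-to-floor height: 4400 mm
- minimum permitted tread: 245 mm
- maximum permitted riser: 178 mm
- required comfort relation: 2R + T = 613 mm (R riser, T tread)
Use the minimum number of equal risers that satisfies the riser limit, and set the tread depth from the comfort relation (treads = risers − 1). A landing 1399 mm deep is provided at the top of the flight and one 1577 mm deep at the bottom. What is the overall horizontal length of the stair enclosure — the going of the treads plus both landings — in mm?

4400 / 178 = 24.72, so 25 risers are needed.
Each riser is 4400/25 = 176 mm (≤ 178 mm).
From 2R + T = 613: T = 613 − 352 = 261 mm.
25 risers give 24 treads; going = 24 × 261 = 6264 mm.
Add landings: 6264 + 1399 + 1577 = 9240 mm.

9240 mm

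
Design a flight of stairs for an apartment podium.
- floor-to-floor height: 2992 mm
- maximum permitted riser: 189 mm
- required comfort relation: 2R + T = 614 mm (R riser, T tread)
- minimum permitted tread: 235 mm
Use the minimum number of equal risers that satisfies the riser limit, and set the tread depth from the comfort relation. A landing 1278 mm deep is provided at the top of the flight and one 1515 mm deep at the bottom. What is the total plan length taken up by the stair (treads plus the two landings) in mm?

6393 mm

2992 / 189 = 15.83, so 16 risers are needed.
Each riser is 2992/16 = 187 mm (≤ 189 mm).
T = 614 − 2·187 = 240 mm, which satisfies the 235 mm minimum.
16 risers give 15 treads; going = 15 × 240 = 3600 mm.
Enclosure = 3600 + 1278 + 1515 = 6393 mm.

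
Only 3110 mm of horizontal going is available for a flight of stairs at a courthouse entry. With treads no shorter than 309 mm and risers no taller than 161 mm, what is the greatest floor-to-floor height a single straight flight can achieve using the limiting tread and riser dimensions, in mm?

3110 / 309 = 10.06, so 10 treads fit.
Risers = treads + 1 = 11.
Maximum height = 11 × 161 = 1771 mm.

1771 mm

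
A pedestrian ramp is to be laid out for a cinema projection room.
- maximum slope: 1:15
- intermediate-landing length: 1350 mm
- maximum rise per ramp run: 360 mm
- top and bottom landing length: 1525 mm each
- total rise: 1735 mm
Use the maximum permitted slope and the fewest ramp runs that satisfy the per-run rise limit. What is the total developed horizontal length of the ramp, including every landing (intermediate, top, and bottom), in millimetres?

34475 mm

At most 360 each: 1735/360 = 4.82, giving 5 ramp runs. That means 4 intermediate landings.
Horizontal run for 1735 mm of rise at 1:15 is 1735 × 15 = 26025 mm.
4 intermediate landings contribute 4 × 1350 = 5400 mm.
Top and bottom landings: 2 × 1525 = 3050 mm.
Total = 26025 + 5400 + 3050 = 34475 mm.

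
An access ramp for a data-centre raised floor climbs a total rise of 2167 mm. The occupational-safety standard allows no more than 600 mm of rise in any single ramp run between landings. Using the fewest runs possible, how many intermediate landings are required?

3 intermediate landings

⌈2167/600⌉ = 4 ramp runs.
4 runs are separated by 3 intermediate landings.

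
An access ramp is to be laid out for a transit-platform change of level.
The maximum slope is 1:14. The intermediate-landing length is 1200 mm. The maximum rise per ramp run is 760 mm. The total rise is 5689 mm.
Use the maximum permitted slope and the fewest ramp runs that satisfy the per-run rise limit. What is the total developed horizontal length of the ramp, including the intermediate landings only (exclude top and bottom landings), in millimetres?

88046 mm

5689 / 760 = 7.49, so 8 ramp runs are needed. That means 7 intermediate landings.
Ramp run (horizontal) at 1:14: 5689 × 14 = 79646 mm.
Intermediate landings: 7 × 1200 = 8400 mm.
Developed length = 79646 + 8400 = 88046 mm.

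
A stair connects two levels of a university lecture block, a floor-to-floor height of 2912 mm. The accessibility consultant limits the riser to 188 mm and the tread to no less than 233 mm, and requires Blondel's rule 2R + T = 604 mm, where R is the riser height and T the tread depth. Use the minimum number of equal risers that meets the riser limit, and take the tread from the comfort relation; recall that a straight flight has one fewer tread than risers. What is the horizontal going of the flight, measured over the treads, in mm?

At most 188 each: 2912/188 = 15.49, giving 16 risers.
Riser R = 2912 / 16 = 182 mm, within the 188 mm limit.
T = 604 − 2·182 = 240 mm, which satisfies the 233 mm minimum.
16 risers give 15 treads; going = 15 × 240 = 3600 mm.

3600 mm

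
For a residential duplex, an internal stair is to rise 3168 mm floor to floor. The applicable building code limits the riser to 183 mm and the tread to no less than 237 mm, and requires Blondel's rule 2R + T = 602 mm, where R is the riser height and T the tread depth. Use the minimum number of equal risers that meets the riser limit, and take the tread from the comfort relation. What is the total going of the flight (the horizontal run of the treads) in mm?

3168 / 183 = 17.311 → round up to 18 risers.
R = 3168 ÷ 18 = 176 mm.
Tread T = 602 − 2 × 176 = 250 mm (≥ 237 mm).
Treads = 18 − 1 = 17; going = 17 × 250 = 4250 mm.

4250 mm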